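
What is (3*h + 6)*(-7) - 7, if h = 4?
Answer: -133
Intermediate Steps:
(3*h + 6)*(-7) - 7 = (3*4 + 6)*(-7) - 7 = (12 + 6)*(-7) - 7 = 18*(-7) - 7 = -126 - 7 = -133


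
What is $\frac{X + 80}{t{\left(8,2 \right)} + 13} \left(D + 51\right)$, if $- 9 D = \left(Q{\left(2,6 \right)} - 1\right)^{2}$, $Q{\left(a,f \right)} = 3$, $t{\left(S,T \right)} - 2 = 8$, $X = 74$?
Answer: $\frac{70070}{207} \approx 338.5$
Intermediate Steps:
$t{\left(S,T \right)} = 10$ ($t{\left(S,T \right)} = 2 + 8 = 10$)
$D = - \frac{4}{9}$ ($D = - \frac{\left(3 - 1\right)^{2}}{9} = - \frac{2^{2}}{9} = \left(- \frac{1}{9}\right) 4 = - \frac{4}{9} \approx -0.44444$)
$\frac{X + 80}{t{\left(8,2 \right)} + 13} \left(D + 51\right) = \frac{74 + 80}{10 + 13} \left(- \frac{4}{9} + 51\right) = \frac{154}{23} \cdot \frac{455}{9} = \frac{70070}{207}$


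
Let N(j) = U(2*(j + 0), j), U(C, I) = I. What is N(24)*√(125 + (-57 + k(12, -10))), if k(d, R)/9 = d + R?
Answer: 24*√86 ≈ 222.57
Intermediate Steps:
N(j) = j
k(d, R) = 9*R + 9*d (k(d, R) = 9*(d + R) = 9*(R + d) = 9*R + 9*d)
N(24)*√(125 + (-57 + k(12, -10))) = 24*√(125 + (-57 + (9*(-10) + 9*12))) = 24*√(125 + (-57 + (-90 + 108))) = 24*√(125 + (-57 + 18)) = 24*√(125 - 39) = 24*√86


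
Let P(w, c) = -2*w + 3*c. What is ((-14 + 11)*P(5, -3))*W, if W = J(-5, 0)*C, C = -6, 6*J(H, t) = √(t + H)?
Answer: -57*I*√5 ≈ -127.46*I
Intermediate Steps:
J(H, t) = √(H + t)/6 (J(H, t) = √(t + H)/6 = √(H + t)/6)
W = -I*√5 (W = (√(-5 + 0)/6)*(-6) = (√(-5)/6)*(-6) = ((I*√5)/6)*(-6) = (I*√5/6)*(-6) = -I*√5 ≈ -2.2361*I)
((-14 + 11)*P(5, -3))*W = ((-14 + 11)*(-2*5 + 3*(-3)))*(-I*√5) = (-3*(-10 - 9))*(-I*√5) = (-3*(-19))*(-I*√5) = 57*(-I*√5) = -57*I*√5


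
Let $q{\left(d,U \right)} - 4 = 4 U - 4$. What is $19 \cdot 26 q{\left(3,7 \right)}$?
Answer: $13832$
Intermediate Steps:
$q{\left(d,U \right)} = 4 U$ ($q{\left(d,U \right)} = 4 + \left(4 U - 4\right) = 4 + \left(-4 + 4 U\right) = 4 U$)
$19 \cdot 26 q{\left(3,7 \right)} = 19 \cdot 26 \cdot 4 \cdot 7 = 494 \cdot 28 = 13832$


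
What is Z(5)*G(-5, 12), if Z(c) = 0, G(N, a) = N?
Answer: 0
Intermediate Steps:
Z(5)*G(-5, 12) = 0*(-5) = 0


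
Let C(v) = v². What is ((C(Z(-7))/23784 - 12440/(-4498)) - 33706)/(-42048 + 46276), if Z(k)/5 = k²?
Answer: -1802658287791/226156633248 ≈ -7.9708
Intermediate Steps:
Z(k) = 5*k²
((C(Z(-7))/23784 - 12440/(-4498)) - 33706)/(-42048 + 46276) = (((5*(-7)²)²/23784 - 12440/(-4498)) - 33706)/(-42048 + 46276) = (((5*49)²*(1/23784) - 12440*(-1/4498)) - 33706)/4228 = ((245²*(1/23784) + 6220/2249) - 33706)*(1/4228) = ((60025*(1/23784) + 6220/2249) - 33706)*(1/4228) = ((60025/23784 + 6220/2249) - 33706)*(1/4228) = (282932705/53490216 - 33706)*(1/4228) = -1802658287791/53490216*1/4228 = -1802658287791/226156633248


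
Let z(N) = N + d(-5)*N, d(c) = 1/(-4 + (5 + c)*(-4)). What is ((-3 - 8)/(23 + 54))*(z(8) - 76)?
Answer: 10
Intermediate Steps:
d(c) = 1/(-24 - 4*c) (d(c) = 1/(-4 + (-20 - 4*c)) = 1/(-24 - 4*c))
z(N) = 3*N/4 (z(N) = N + (-1/(24 + 4*(-5)))*N = N + (-1/(24 - 20))*N = N + (-1/4)*N = N + (-1*1/4)*N = N - N/4 = 3*N/4)
((-3 - 8)/(23 + 54))*(z(8) - 76) = ((-3 - 8)/(23 + 54))*((3/4)*8 - 76) = (-11/77)*(6 - 76) = -11*1/77*(-70) = -1/7*(-70) = 10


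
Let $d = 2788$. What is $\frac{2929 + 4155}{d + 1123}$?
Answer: $\frac{7084}{3911} \approx 1.8113$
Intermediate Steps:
$\frac{2929 + 4155}{d + 1123} = \frac{2929 + 4155}{2788 + 1123} = \frac{7084}{3911}$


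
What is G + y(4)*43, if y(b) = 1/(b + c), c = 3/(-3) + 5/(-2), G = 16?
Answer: 102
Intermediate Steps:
c = -7/2 (c = 3*(-1/3) + 5*(-1/2) = -1 - 5/2 = -7/2 ≈ -3.5000)
y(b) = 1/(-7/2 + b) (y(b) = 1/(b - 7/2) = 1/(-7/2 + b))
G + y(4)*43 = 16 + (2/(-7 + 2*4))*43 = 16 + (2/(-7 + 8))*43 = 16 + (2/1)*43 = 16 + (2*1)*43 = 16 + 2*43 = 16 + 86 = 102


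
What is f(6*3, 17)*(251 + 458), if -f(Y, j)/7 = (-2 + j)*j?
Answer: -1265565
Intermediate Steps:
f(Y, j) = -7*j*(-2 + j) (f(Y, j) = -7*(-2 + j)*j = -7*j*(-2 + j))
f(6*3, 17)*(251 + 458) = (7*17*(2 - 1*17))*(251 + 458) = (7*17*(2 - 17))*709 = (7*17*(-15))*709 = -1785*709 = -1265565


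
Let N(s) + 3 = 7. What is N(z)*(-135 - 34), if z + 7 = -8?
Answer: -676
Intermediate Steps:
z = -15 (z = -7 - 8 = -15)
N(s) = 4 (N(s) = -3 + 7 = 4)
N(z)*(-135 - 34) = 4*(-135 - 34) = 4*(-169) = -676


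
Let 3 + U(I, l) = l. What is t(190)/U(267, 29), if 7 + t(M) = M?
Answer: 183/26 ≈ 7.0385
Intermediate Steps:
U(I, l) = -3 + l
t(M) = -7 + M
t(190)/U(267, 29) = (-7 + 190)/(-3 + 29) = 183/26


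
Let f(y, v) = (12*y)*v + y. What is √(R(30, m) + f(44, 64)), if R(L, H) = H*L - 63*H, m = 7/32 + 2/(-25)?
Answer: √54130274/40 ≈ 183.93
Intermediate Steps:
m = 111/800 (m = 7*(1/32) + 2*(-1/25) = 7/32 - 2/25 = 111/800 ≈ 0.13875)
f(y, v) = y + 12*v*y (f(y, v) = 12*v*y + y = y + 12*v*y)
R(L, H) = -63*H + H*L
√(R(30, m) + f(44, 64)) = √(111*(-63 + 30)/800 + 44*(1 + 12*64)) = √((111/800)*(-33) + 44*(1 + 768)) = √(-3663/800 + 44*769) = √(-3663/800 + 33836) = √(27065137/800) = √54130274/40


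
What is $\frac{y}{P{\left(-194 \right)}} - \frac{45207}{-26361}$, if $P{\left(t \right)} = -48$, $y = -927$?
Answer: $\frac{985429}{46864} \approx 21.027$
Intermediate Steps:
$\frac{y}{P{\left(-194 \right)}} - \frac{45207}{-26361} = - \frac{927}{-48} - \frac{45207}{-26361} = \left(-927\right) \left(- \frac{1}{48}\right) - - \frac{5023}{2929} = \frac{309}{16} + \frac{5023}{2929} = \frac{985429}{46864}$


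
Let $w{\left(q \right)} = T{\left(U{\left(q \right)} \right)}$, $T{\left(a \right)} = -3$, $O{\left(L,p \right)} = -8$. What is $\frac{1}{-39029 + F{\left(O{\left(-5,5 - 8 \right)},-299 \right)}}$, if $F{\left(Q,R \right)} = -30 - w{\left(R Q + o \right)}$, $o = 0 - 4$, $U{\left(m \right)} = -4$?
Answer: $- \frac{1}{39056} \approx -2.5604 \cdot 10^{-5}$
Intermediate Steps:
$o = -4$
$w{\left(q \right)} = -3$
$F{\left(Q,R \right)} = -27$ ($F{\left(Q,R \right)} = -30 - -3 = -30 + 3 = -27$)
$\frac{1}{-39029 + F{\left(O{\left(-5,5 - 8 \right)},-299 \right)}} = \frac{1}{-39029 - 27} = \frac{1}{-39056} = - \frac{1}{39056}$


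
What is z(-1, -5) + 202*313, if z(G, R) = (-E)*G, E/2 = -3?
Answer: 63220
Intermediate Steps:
E = -6 (E = 2*(-3) = -6)
z(G, R) = 6*G (z(G, R) = (-1*(-6))*G = 6*G)
z(-1, -5) + 202*313 = 6*(-1) + 202*313 = -6 + 63226 = 63220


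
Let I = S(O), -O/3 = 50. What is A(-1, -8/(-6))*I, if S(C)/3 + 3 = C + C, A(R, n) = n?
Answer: -1212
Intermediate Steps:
O = -150 (O = -3*50 = -150)
S(C) = -9 + 6*C (S(C) = -9 + 3*(C + C) = -9 + 3*(2*C) = -9 + 6*C)
I = -909 (I = -9 + 6*(-150) = -9 - 900 = -909)
A(-1, -8/(-6))*I = -8/(-6)*(-909) = -8*(-1/6)*(-909) = (4/3)*(-909) = -1212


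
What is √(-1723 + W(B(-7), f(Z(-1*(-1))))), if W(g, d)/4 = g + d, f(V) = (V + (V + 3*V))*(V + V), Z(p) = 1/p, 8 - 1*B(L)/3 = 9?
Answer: I*√1695 ≈ 41.17*I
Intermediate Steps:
B(L) = -3 (B(L) = 24 - 3*9 = 24 - 27 = -3)
f(V) = 10*V² (f(V) = (V + 4*V)*(2*V) = (5*V)*(2*V) = 10*V²)
W(g, d) = 4*d + 4*g (W(g, d) = 4*(g + d) = 4*(d + g) = 4*d + 4*g)
√(-1723 + W(B(-7), f(Z(-1*(-1))))) = √(-1723 + (4*(10*(1/(-1*(-1)))²) + 4*(-3))) = √(-1723 + (4*(10*(1/1)²) - 12)) = √(-1723 + (4*(10*1²) - 12)) = √(-1723 + (4*(10*1) - 12)) = √(-1723 + (4*10 - 12)) = √(-1723 + (40 - 12)) = √(-1723 + 28) = √(-1695) = I*√1695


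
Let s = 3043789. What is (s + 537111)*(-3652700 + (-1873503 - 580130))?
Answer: -21866167839700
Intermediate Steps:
(s + 537111)*(-3652700 + (-1873503 - 580130)) = (3043789 + 537111)*(-3652700 + (-1873503 - 580130)) = 3580900*(-3652700 - 2453633) = 3580900*(-6106333) = -21866167839700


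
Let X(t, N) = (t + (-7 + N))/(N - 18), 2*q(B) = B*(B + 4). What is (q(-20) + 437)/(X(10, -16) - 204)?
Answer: -20298/6923 ≈ -2.9320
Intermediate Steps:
q(B) = B*(4 + B)/2 (q(B) = (B*(B + 4))/2 = (B*(4 + B))/2 = B*(4 + B)/2)
X(t, N) = (-7 + N + t)/(-18 + N)
(q(-20) + 437)/(X(10, -16) - 204) = ((1/2)*(-20)*(4 - 20) + 437)/((-7 - 16 + 10)/(-18 - 16) - 204) = ((1/2)*(-20)*(-16) + 437)/(-13/(-34) - 204) = (160 + 437)/(-1/34*(-13) - 204) = 597/(13/34 - 204) = 597/(-6923/34) = 597*(-34/6923) = -20298/6923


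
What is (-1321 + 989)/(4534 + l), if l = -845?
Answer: -332/3689 ≈ -0.089997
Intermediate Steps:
(-1321 + 989)/(4534 + l) = (-1321 + 989)/(4534 - 845) = -332/3689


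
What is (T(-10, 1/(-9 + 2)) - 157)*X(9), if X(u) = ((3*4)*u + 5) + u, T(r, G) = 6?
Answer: -18422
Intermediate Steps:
X(u) = 5 + 13*u (X(u) = (12*u + 5) + u = (5 + 12*u) + u = 5 + 13*u)
(T(-10, 1/(-9 + 2)) - 157)*X(9) = (6 - 157)*(5 + 13*9) = -151*(5 + 117) = -151*122 = -18422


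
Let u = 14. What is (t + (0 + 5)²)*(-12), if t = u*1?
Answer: -468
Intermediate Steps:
t = 14 (t = 14*1 = 14)
(t + (0 + 5)²)*(-12) = (14 + (0 + 5)²)*(-12) = (14 + 5²)*(-12) = (14 + 25)*(-12) = 39*(-12) = -468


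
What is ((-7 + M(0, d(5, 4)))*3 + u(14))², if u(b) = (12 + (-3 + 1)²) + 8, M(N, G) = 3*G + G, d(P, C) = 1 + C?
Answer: 3969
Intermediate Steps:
M(N, G) = 4*G
u(b) = 24 (u(b) = (12 + (-2)²) + 8 = (12 + 4) + 8 = 16 + 8 = 24)
((-7 + M(0, d(5, 4)))*3 + u(14))² = ((-7 + 4*(1 + 4))*3 + 24)² = ((-7 + 4*5)*3 + 24)² = ((-7 + 20)*3 + 24)² = (13*3 + 24)² = (39 + 24)² = 63² = 3969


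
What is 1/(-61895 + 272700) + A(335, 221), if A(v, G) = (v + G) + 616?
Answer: 247063461/210805 ≈ 1172.0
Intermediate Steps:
A(v, G) = 616 + G + v (A(v, G) = (G + v) + 616 = 616 + G + v)
1/(-61895 + 272700) + A(335, 221) = 1/(-61895 + 272700) + (616 + 221 + 335) = 1/210805 + 1172 = 247063461/210805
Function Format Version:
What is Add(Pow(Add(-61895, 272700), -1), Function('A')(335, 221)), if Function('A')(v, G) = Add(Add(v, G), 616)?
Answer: Rational(247063461, 210805) ≈ 1172.0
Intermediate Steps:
Function('A')(v, G) = Add(616, G, v) (Function('A')(v, G) = Add(Add(G, v), 616) = Add(616, G, v))
Add(Pow(Add(-61895, 272700), -1), Function('A')(335, 221)) = Add(Pow(Add(-61895, 272700), -1), Add(616, 221, 335)) = Add(Pow(210805, -1), 1172) = Add(Rational(1, 210805), 1172) = Rational(247063461, 210805)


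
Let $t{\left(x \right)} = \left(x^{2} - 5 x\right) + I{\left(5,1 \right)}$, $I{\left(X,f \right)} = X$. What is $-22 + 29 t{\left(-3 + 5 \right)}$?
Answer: $-51$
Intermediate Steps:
$t{\left(x \right)} = 5 + x^{2} - 5 x$ ($t{\left(x \right)} = \left(x^{2} - 5 x\right) + 5 = 5 + x^{2} - 5 x$)
$-22 + 29 t{\left(-3 + 5 \right)} = -22 + 29 \left(5 + \left(-3 + 5\right)^{2} - 5 \left(-3 + 5\right)\right) = -22 + 29 \left(5 + 2^{2} - 10\right) = -22 + 29 \left(5 + 4 - 10\right) = -22 + 29 \left(-1\right) = -22 - 29 = -51$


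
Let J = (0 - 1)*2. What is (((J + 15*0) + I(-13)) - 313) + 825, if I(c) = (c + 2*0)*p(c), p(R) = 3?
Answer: 471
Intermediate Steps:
I(c) = 3*c (I(c) = (c + 2*0)*3 = (c + 0)*3 = c*3 = 3*c)
J = -2 (J = -1*2 = -2)
(((J + 15*0) + I(-13)) - 313) + 825 = (((-2 + 15*0) + 3*(-13)) - 313) + 825 = (((-2 + 0) - 39) - 313) + 825 = ((-2 - 39) - 313) + 825 = (-41 - 313) + 825 = -354 + 825 = 471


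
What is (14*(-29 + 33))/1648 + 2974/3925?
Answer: 640119/808550 ≈ 0.79169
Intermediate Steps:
(14*(-29 + 33))/1648 + 2974/3925 = (14*4)*(1/1648) + 2974*(1/3925) = 56*(1/1648) + 2974/3925 = 7/206 + 2974/3925 = 640119/808550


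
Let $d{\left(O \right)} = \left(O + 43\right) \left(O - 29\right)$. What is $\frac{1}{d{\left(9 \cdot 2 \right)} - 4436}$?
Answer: $- \frac{1}{5107} \approx -0.00019581$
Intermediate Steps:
$d{\left(O \right)} = \left(-29 + O\right) \left(43 + O\right)$ ($d{\left(O \right)} = \left(43 + O\right) \left(-29 + O\right) = \left(-29 + O\right) \left(43 + O\right)$)
$\frac{1}{d{\left(9 \cdot 2 \right)} - 4436} = \frac{1}{\left(-1247 + \left(9 \cdot 2\right)^{2} + 14 \cdot 9 \cdot 2\right) - 4436} = \frac{1}{\left(-1247 + 18^{2} + 14 \cdot 18\right) - 4436} = \frac{1}{\left(-1247 + 324 + 252\right) - 4436} = \frac{1}{-671 - 4436} = \frac{1}{-5107} = - \frac{1}{5107}$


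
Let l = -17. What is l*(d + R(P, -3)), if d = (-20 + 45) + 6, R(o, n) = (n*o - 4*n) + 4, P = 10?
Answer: -289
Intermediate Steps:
R(o, n) = 4 - 4*n + n*o (R(o, n) = (-4*n + n*o) + 4 = 4 - 4*n + n*o)
d = 31 (d = 25 + 6 = 31)
l*(d + R(P, -3)) = -17*(31 + (4 - 4*(-3) - 3*10)) = -17*(31 + (4 + 12 - 30)) = -17*(31 - 14) = -17*17 = -289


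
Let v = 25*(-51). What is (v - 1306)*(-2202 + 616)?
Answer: 4093466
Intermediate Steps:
v = -1275
(v - 1306)*(-2202 + 616) = (-1275 - 1306)*(-2202 + 616) = -2581*(-1586) = 4093466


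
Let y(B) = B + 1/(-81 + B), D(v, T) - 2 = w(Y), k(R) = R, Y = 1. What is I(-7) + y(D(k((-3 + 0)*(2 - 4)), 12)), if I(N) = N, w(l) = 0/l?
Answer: -396/79 ≈ -5.0127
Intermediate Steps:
w(l) = 0
D(v, T) = 2 (D(v, T) = 2 + 0 = 2)
I(-7) + y(D(k((-3 + 0)*(2 - 4)), 12)) = -7 + (1 + 2**2 - 81*2)/(-81 + 2) = -7 + (1 + 4 - 162)/(-79) = -7 - 1/79*(-157) = -7 + 157/79 = -396/79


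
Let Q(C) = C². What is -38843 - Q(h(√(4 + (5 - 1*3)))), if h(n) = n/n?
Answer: -38844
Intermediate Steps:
h(n) = 1
-38843 - Q(h(√(4 + (5 - 1*3)))) = -38843 - 1*1² = -38843 - 1*1 = -38843 - 1 = -38844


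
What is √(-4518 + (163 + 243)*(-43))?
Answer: 2*I*√5494 ≈ 148.24*I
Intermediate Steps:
√(-4518 + (163 + 243)*(-43)) = √(-4518 + 406*(-43)) = √(-4518 - 17458) = √(-21976) = 2*I*√5494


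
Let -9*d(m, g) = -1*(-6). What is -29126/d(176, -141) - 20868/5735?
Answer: 6771231/155 ≈ 43685.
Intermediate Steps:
d(m, g) = -⅔ (d(m, g) = -(-1)*(-6)/9 = -⅑*6 = -⅔)
-29126/d(176, -141) - 20868/5735 = -29126/(-⅔) - 20868/5735 = -29126*(-3/2) - 20868*1/5735 = 43689 - 564/155 = 6771231/155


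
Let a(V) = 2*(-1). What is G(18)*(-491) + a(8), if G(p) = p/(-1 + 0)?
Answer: 8836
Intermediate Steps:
a(V) = -2
G(p) = -p (G(p) = p/(-1) = -p)
G(18)*(-491) + a(8) = -1*18*(-491) - 2 = -18*(-491) - 2 = 8838 - 2 = 8836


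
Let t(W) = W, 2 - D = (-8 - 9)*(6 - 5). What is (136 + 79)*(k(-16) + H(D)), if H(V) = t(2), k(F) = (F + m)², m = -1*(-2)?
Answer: 42570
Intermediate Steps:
m = 2
D = 19 (D = 2 - (-8 - 9)*(6 - 5) = 2 - (-17) = 2 - 1*(-17) = 2 + 17 = 19)
k(F) = (2 + F)² (k(F) = (F + 2)² = (2 + F)²)
H(V) = 2
(136 + 79)*(k(-16) + H(D)) = (136 + 79)*((2 - 16)² + 2) = 215*((-14)² + 2) = 215*(196 + 2) = 215*198 = 42570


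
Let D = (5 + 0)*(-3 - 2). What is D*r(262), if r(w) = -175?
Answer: 4375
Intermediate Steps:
D = -25 (D = 5*(-5) = -25)
D*r(262) = -25*(-175) = 4375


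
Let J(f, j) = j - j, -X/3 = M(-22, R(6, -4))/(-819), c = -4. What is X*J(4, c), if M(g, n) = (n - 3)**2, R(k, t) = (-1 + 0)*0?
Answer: 0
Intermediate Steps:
R(k, t) = 0 (R(k, t) = -1*0 = 0)
M(g, n) = (-3 + n)**2
X = 3/91 (X = -3*(-3 + 0)**2/(-819) = -3*(-3)**2*(-1)/819 = -27*(-1)/819 = -3*(-1/91) = 3/91 ≈ 0.032967)
J(f, j) = 0
X*J(4, c) = (3/91)*0 = 0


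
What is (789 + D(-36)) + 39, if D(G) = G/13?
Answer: 10728/13 ≈ 825.23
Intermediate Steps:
D(G) = G/13 (D(G) = G*(1/13) = G/13)
(789 + D(-36)) + 39 = (789 + (1/13)*(-36)) + 39 = (789 - 36/13) + 39 = 10221/13 + 39 = 10728/13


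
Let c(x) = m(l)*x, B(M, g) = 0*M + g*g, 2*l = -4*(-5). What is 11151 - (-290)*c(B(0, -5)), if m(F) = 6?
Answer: 54651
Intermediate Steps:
l = 10 (l = (-4*(-5))/2 = (½)*20 = 10)
B(M, g) = g² (B(M, g) = 0 + g² = g²)
c(x) = 6*x
11151 - (-290)*c(B(0, -5)) = 11151 - (-290)*6*(-5)² = 11151 - (-290)*6*25 = 11151 - (-290)*150 = 11151 - 1*(-43500) = 11151 + 43500 = 54651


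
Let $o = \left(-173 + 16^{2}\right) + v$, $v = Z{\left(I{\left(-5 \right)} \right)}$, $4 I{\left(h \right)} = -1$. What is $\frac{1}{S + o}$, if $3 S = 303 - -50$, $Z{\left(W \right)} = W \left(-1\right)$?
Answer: $\frac{12}{2411} \approx 0.0049772$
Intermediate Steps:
$I{\left(h \right)} = - \frac{1}{4}$ ($I{\left(h \right)} = \frac{1}{4} \left(-1\right) = - \frac{1}{4}$)
$Z{\left(W \right)} = - W$
$v = \frac{1}{4}$ ($v = \left(-1\right) \left(- \frac{1}{4}\right) = \frac{1}{4} \approx 0.25$)
$o = \frac{333}{4}$ ($o = \left(-173 + 16^{2}\right) + \frac{1}{4} = \left(-173 + 256\right) + \frac{1}{4} = 83 + \frac{1}{4} = \frac{333}{4} \approx 83.25$)
$S = \frac{353}{3}$ ($S = \frac{303 - -50}{3} = \frac{303 + 50}{3} = \frac{1}{3} \cdot 353 = \frac{353}{3} \approx 117.67$)
$\frac{1}{S + o} = \frac{1}{\frac{353}{3} + \frac{333}{4}} = \frac{1}{\frac{2411}{12}} = \frac{12}{2411}$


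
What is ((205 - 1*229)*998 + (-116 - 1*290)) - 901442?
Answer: -925800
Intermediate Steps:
((205 - 1*229)*998 + (-116 - 1*290)) - 901442 = ((205 - 229)*998 + (-116 - 290)) - 901442 = (-24*998 - 406) - 901442 = (-23952 - 406) - 901442 = -24358 - 901442 = -925800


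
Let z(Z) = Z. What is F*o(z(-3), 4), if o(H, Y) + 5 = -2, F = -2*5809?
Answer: 81326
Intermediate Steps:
F = -11618
o(H, Y) = -7 (o(H, Y) = -5 - 2 = -7)
F*o(z(-3), 4) = -11618*(-7) = 81326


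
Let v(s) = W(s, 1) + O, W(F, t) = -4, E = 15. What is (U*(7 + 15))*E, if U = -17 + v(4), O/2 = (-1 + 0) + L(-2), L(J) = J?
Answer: -8910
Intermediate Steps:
O = -6 (O = 2*((-1 + 0) - 2) = 2*(-1 - 2) = 2*(-3) = -6)
v(s) = -10 (v(s) = -4 - 6 = -10)
U = -27 (U = -17 - 10 = -27)
(U*(7 + 15))*E = -27*(7 + 15)*15 = -27*22*15 = -594*15 = -8910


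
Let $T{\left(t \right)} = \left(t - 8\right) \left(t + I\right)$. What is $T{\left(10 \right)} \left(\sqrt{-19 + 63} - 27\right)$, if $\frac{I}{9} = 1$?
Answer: $-1026 + 76 \sqrt{11} \approx -773.94$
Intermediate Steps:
$I = 9$ ($I = 9 \cdot 1 = 9$)
$T{\left(t \right)} = \left(-8 + t\right) \left(9 + t\right)$ ($T{\left(t \right)} = \left(t - 8\right) \left(t + 9\right) = \left(-8 + t\right) \left(9 + t\right)$)
$T{\left(10 \right)} \left(\sqrt{-19 + 63} - 27\right) = \left(-72 + 10 + 10^{2}\right) \left(\sqrt{-19 + 63} - 27\right) = \left(-72 + 10 + 100\right) \left(\sqrt{44} - 27\right) = 38 \left(2 \sqrt{11} - 27\right) = 38 \left(-27 + 2 \sqrt{11}\right) = -1026 + 76 \sqrt{11}$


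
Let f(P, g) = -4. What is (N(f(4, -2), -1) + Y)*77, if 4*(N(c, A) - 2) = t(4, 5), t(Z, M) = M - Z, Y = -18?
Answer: -4851/4 ≈ -1212.8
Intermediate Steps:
N(c, A) = 9/4 (N(c, A) = 2 + (5 - 1*4)/4 = 2 + (5 - 4)/4 = 2 + (¼)*1 = 2 + ¼ = 9/4)
(N(f(4, -2), -1) + Y)*77 = (9/4 - 18)*77 = -63/4*77 = -4851/4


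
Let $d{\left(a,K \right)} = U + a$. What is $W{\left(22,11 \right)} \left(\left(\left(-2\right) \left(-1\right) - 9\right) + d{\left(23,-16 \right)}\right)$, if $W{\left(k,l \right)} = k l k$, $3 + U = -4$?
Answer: $47916$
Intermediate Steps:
$U = -7$ ($U = -3 - 4 = -7$)
$W{\left(k,l \right)} = l k^{2}$
$d{\left(a,K \right)} = -7 + a$
$W{\left(22,11 \right)} \left(\left(\left(-2\right) \left(-1\right) - 9\right) + d{\left(23,-16 \right)}\right) = 11 \cdot 22^{2} \left(\left(\left(-2\right) \left(-1\right) - 9\right) + \left(-7 + 23\right)\right) = 11 \cdot 484 \left(\left(2 - 9\right) + 16\right) = 5324 \left(-7 + 16\right) = 5324 \cdot 9 = 47916$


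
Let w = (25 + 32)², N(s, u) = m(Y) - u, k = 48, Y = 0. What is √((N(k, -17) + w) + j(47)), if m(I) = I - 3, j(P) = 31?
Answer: 3*√366 ≈ 57.393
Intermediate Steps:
m(I) = -3 + I
N(s, u) = -3 - u (N(s, u) = (-3 + 0) - u = -3 - u)
w = 3249 (w = 57² = 3249)
√((N(k, -17) + w) + j(47)) = √(((-3 - 1*(-17)) + 3249) + 31) = √(((-3 + 17) + 3249) + 31) = √((14 + 3249) + 31) = √(3263 + 31) = √3294 = 3*√366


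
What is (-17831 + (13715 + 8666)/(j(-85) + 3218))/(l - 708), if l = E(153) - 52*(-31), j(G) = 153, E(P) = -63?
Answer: -60085920/2835011 ≈ -21.194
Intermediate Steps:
l = 1549 (l = -63 - 52*(-31) = -63 - 1*(-1612) = -63 + 1612 = 1549)
(-17831 + (13715 + 8666)/(j(-85) + 3218))/(l - 708) = (-17831 + (13715 + 8666)/(153 + 3218))/(1549 - 708) = (-17831 + 22381/3371)/841 = (-17831 + 22381*(1/3371))*(1/841) = (-17831 + 22381/3371)*(1/841) = -60085920/3371*1/841 = -60085920/2835011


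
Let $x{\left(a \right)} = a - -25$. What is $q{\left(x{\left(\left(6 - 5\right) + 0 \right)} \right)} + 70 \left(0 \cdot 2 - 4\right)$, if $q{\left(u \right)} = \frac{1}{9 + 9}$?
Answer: $- \frac{5039}{18} \approx -279.94$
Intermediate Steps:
$x{\left(a \right)} = 25 + a$ ($x{\left(a \right)} = a + 25 = 25 + a$)
$q{\left(u \right)} = \frac{1}{18}$
$q{\left(x{\left(\left(6 - 5\right) + 0 \right)} \right)} + 70 \left(0 \cdot 2 - 4\right) = \frac{1}{18} + 70 \left(0 \cdot 2 - 4\right) = \frac{1}{18} + 70 \left(0 - 4\right) = \frac{1}{18} + 70 \left(-4\right) = \frac{1}{18} - 280 = - \frac{5039}{18}$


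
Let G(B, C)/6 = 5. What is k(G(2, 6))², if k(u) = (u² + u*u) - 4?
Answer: 3225616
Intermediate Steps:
G(B, C) = 30 (G(B, C) = 6*5 = 30)
k(u) = -4 + 2*u² (k(u) = (u² + u²) - 4 = 2*u² - 4 = -4 + 2*u²)
k(G(2, 6))² = (-4 + 2*30²)² = (-4 + 2*900)² = (-4 + 1800)² = 1796² = 3225616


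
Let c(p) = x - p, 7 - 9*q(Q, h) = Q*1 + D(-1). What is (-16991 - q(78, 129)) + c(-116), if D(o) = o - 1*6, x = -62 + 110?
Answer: -151379/9 ≈ -16820.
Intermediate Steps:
x = 48
D(o) = -6 + o (D(o) = o - 6 = -6 + o)
q(Q, h) = 14/9 - Q/9 (q(Q, h) = 7/9 - (Q*1 + (-6 - 1))/9 = 7/9 - (Q - 7)/9 = 7/9 - (-7 + Q)/9 = 7/9 + (7/9 - Q/9) = 14/9 - Q/9)
c(p) = 48 - p
(-16991 - q(78, 129)) + c(-116) = (-16991 - (14/9 - ⅑*78)) + (48 - 1*(-116)) = (-16991 - (14/9 - 26/3)) + (48 + 116) = (-16991 - 1*(-64/9)) + 164 = (-16991 + 64/9) + 164 = -152855/9 + 164 = -151379/9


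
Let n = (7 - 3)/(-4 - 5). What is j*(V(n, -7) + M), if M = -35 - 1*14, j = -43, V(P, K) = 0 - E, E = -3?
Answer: 1978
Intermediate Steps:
n = -4/9 (n = 4/(-9) = 4*(-1/9) = -4/9 ≈ -0.44444)
V(P, K) = 3 (V(P, K) = 0 - 1*(-3) = 0 + 3 = 3)
M = -49 (M = -35 - 14 = -49)
j*(V(n, -7) + M) = -43*(3 - 49) = -43*(-46) = 1978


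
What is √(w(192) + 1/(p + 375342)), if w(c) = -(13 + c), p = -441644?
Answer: I*√901170883122/66302 ≈ 14.318*I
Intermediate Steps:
w(c) = -13 - c
√(w(192) + 1/(p + 375342)) = √((-13 - 1*192) + 1/(-441644 + 375342)) = √((-13 - 192) + 1/(-66302)) = √(-205 - 1/66302) = √(-13591911/66302) = I*√901170883122/66302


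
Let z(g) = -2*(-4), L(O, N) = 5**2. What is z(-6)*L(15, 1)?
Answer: 200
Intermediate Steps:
L(O, N) = 25
z(g) = 8
z(-6)*L(15, 1) = 8*25 = 200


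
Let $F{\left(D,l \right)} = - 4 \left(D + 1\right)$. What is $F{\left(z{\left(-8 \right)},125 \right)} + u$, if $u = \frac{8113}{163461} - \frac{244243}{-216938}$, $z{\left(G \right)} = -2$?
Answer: $\frac{183527832689}{35460902418} \approx 5.1755$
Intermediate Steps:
$F{\left(D,l \right)} = -4 - 4 D$ ($F{\left(D,l \right)} = - 4 \left(1 + D\right) = -4 - 4 D$)
$u = \frac{41684223017}{35460902418}$ ($u = 8113 \cdot \frac{1}{163461} - - \frac{244243}{216938} = \frac{8113}{163461} + \frac{244243}{216938} = \frac{41684223017}{35460902418} \approx 1.1755$)
$F{\left(z{\left(-8 \right)},125 \right)} + u = \left(-4 - -8\right) + \frac{41684223017}{35460902418} = \left(-4 + 8\right) + \frac{41684223017}{35460902418} = 4 + \frac{41684223017}{35460902418} = \frac{183527832689}{35460902418}$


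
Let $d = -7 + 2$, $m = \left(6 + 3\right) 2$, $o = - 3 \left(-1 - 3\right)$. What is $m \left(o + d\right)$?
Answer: $126$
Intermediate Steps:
$o = 12$ ($o = \left(-3\right) \left(-4\right) = 12$)
$m = 18$ ($m = 9 \cdot 2 = 18$)
$d = -5$
$m \left(o + d\right) = 18 \left(12 - 5\right) = 18 \cdot 7 = 126$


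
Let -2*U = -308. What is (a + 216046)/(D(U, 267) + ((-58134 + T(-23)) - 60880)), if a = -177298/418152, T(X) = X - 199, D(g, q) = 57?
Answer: -45169944847/24917468604 ≈ -1.8128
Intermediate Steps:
U = 154 (U = -½*(-308) = 154)
T(X) = -199 + X
a = -88649/209076 (a = -177298*1/418152 = -88649/209076 ≈ -0.42400)
(a + 216046)/(D(U, 267) + ((-58134 + T(-23)) - 60880)) = (-88649/209076 + 216046)/(57 + ((-58134 + (-199 - 23)) - 60880)) = 45169944847/(209076*(57 + ((-58134 - 222) - 60880))) = 45169944847/(209076*(57 + (-58356 - 60880))) = 45169944847/(209076*(57 - 119236)) = (45169944847/209076)/(-119179) = (45169944847/209076)*(-1/119179) = -45169944847/24917468604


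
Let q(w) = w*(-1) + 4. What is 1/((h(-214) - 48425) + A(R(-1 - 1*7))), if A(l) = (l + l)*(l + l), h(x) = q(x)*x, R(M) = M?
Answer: -1/94821 ≈ -1.0546e-5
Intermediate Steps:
q(w) = 4 - w (q(w) = -w + 4 = 4 - w)
h(x) = x*(4 - x) (h(x) = (4 - x)*x = x*(4 - x))
A(l) = 4*l² (A(l) = (2*l)*(2*l) = 4*l²)
1/((h(-214) - 48425) + A(R(-1 - 1*7))) = 1/((-214*(4 - 1*(-214)) - 48425) + 4*(-1 - 1*7)²) = 1/((-214*(4 + 214) - 48425) + 4*(-1 - 7)²) = 1/((-214*218 - 48425) + 4*(-8)²) = 1/((-46652 - 48425) + 4*64) = 1/(-95077 + 256) = 1/(-94821) = -1/94821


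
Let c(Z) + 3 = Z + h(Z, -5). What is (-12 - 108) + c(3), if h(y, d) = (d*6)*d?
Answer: 30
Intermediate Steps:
h(y, d) = 6*d² (h(y, d) = (6*d)*d = 6*d²)
c(Z) = 147 + Z (c(Z) = -3 + (Z + 6*(-5)²) = -3 + (Z + 6*25) = -3 + (Z + 150) = -3 + (150 + Z) = 147 + Z)
(-12 - 108) + c(3) = (-12 - 108) + (147 + 3) = -120 + 150 = 30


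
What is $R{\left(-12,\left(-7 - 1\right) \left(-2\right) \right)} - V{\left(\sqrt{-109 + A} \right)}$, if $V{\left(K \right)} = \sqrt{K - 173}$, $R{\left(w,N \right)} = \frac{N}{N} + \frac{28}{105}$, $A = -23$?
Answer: $\frac{19}{15} - \sqrt{-173 + 2 i \sqrt{33}} \approx 0.83016 - 13.16 i$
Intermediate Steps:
$R{\left(w,N \right)} = \frac{19}{15}$ ($R{\left(w,N \right)} = 1 + 28 \cdot \frac{1}{105} = 1 + \frac{4}{15} = \frac{19}{15}$)
$V{\left(K \right)} = \sqrt{-173 + K}$
$R{\left(-12,\left(-7 - 1\right) \left(-2\right) \right)} - V{\left(\sqrt{-109 + A} \right)} = \frac{19}{15} - \sqrt{-173 + \sqrt{-109 - 23}} = \frac{19}{15} - \sqrt{-173 + \sqrt{-132}} = \frac{19}{15} - \sqrt{-173 + 2 i \sqrt{33}}$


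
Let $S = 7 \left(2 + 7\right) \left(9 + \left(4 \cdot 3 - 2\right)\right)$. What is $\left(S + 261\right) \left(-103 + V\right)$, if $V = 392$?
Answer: $421362$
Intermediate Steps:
$S = 1197$ ($S = 7 \cdot 9 \left(9 + \left(12 - 2\right)\right) = 7 \cdot 9 \left(9 + 10\right) = 7 \cdot 9 \cdot 19 = 7 \cdot 171 = 1197$)
$\left(S + 261\right) \left(-103 + V\right) = \left(1197 + 261\right) \left(-103 + 392\right) = 1458 \cdot 289 = 421362$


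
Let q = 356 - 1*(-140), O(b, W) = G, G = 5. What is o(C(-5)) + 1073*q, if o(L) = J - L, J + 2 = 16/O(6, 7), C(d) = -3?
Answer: 2661061/5 ≈ 5.3221e+5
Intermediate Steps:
O(b, W) = 5
J = 6/5 (J = -2 + 16/5 = 6/5 ≈ 1.2000)
q = 496 (q = 356 + 140 = 496)
o(L) = 6/5 - L
o(C(-5)) + 1073*q = (6/5 - 1*(-3)) + 1073*496 = (6/5 + 3) + 532208 = 21/5 + 532208 = 2661061/5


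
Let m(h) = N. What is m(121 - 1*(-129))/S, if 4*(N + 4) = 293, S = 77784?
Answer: 277/311136 ≈ 0.00089029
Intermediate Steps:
N = 277/4 (N = -4 + (¼)*293 = -4 + 293/4 = 277/4 ≈ 69.250)
m(h) = 277/4
m(121 - 1*(-129))/S = (277/4)/77784 = (277/4)*(1/77784) = 277/311136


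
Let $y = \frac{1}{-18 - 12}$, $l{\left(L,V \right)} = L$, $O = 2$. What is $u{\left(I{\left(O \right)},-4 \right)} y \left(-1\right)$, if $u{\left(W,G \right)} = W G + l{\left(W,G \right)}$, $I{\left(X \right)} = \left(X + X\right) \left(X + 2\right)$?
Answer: $- \frac{8}{5} \approx -1.6$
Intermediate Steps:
$I{\left(X \right)} = 2 X \left(2 + X\right)$
$y = - \frac{1}{30}$ ($y = \frac{1}{-30} = - \frac{1}{30} \approx -0.033333$)
$u{\left(W,G \right)} = W + G W$ ($u{\left(W,G \right)} = W G + W = G W + W = W + G W$)
$u{\left(I{\left(O \right)},-4 \right)} y \left(-1\right) = 2 \cdot 2 \left(2 + 2\right) \left(1 - 4\right) \left(- \frac{1}{30}\right) \left(-1\right) = 2 \cdot 2 \cdot 4 \left(-3\right) \left(- \frac{1}{30}\right) \left(-1\right) = 16 \left(-3\right) \left(- \frac{1}{30}\right) \left(-1\right) = \left(-48\right) \left(- \frac{1}{30}\right) \left(-1\right) = \frac{8}{5} \left(-1\right) = - \frac{8}{5}$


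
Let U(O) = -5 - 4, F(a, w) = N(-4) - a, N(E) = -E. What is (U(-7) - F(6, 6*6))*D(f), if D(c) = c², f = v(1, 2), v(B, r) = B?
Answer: -7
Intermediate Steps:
F(a, w) = 4 - a (F(a, w) = -1*(-4) - a = 4 - a)
U(O) = -9
f = 1
(U(-7) - F(6, 6*6))*D(f) = (-9 - (4 - 1*6))*1² = (-9 - (4 - 6))*1 = (-9 - 1*(-2))*1 = (-9 + 2)*1 = -7*1 = -7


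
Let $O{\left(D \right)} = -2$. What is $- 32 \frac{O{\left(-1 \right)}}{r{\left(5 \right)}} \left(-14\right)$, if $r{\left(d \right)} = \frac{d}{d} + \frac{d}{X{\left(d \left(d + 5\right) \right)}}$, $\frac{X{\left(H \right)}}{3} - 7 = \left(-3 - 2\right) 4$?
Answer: $- \frac{17472}{17} \approx -1027.8$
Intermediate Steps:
$X{\left(H \right)} = -39$ ($X{\left(H \right)} = 21 + 3 \left(-3 - 2\right) 4 = 21 + 3 \left(\left(-5\right) 4\right) = 21 + 3 \left(-20\right) = 21 - 60 = -39$)
$r{\left(d \right)} = 1 - \frac{d}{39}$ ($r{\left(d \right)} = \frac{d}{d} + \frac{d}{-39} = 1 + d \left(- \frac{1}{39}\right) = 1 - \frac{d}{39}$)
$- 32 \frac{O{\left(-1 \right)}}{r{\left(5 \right)}} \left(-14\right) = - 32 \left(- \frac{2}{1 - \frac{5}{39}}\right) \left(-14\right) = - 32 \left(- \frac{2}{\frac{34}{39}}\right) \left(-14\right) = - 32 \left(\left(-2\right) \frac{39}{34}\right) \left(-14\right) = \left(-32\right) \left(- \frac{39}{17}\right) \left(-14\right) = \frac{1248}{17} \left(-14\right) = - \frac{17472}{17}$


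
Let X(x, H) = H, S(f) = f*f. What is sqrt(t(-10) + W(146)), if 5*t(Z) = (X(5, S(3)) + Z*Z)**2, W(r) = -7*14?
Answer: sqrt(56955)/5 ≈ 47.730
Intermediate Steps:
S(f) = f**2
W(r) = -98
t(Z) = (9 + Z**2)**2/5 (t(Z) = (3**2 + Z*Z)**2/5 = (9 + Z**2)**2/5)
sqrt(t(-10) + W(146)) = sqrt((9 + (-10)**2)**2/5 - 98) = sqrt((9 + 100)**2/5 - 98) = sqrt((1/5)*109**2 - 98) = sqrt((1/5)*11881 - 98) = sqrt(11881/5 - 98) = sqrt(11391/5) = sqrt(56955)/5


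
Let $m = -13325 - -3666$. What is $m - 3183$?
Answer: $-12842$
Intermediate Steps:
$m = -9659$ ($m = -13325 + \left(-6114 + 9780\right) = -13325 + 3666 = -9659$)
$m - 3183 = -9659 - 3183 = -12842$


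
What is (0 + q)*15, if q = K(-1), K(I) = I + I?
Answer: -30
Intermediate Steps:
K(I) = 2*I
q = -2 (q = 2*(-1) = -2)
(0 + q)*15 = (0 - 2)*15 = -2*15 = -30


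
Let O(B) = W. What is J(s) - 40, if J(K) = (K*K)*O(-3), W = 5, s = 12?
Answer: 680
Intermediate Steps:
O(B) = 5
J(K) = 5*K**2 (J(K) = (K*K)*5 = K**2*5 = 5*K**2)
J(s) - 40 = 5*12**2 - 40 = 5*144 - 40 = 720 - 40 = 680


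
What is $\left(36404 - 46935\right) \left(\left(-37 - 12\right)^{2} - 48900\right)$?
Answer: $489680969$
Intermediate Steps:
$\left(36404 - 46935\right) \left(\left(-37 - 12\right)^{2} - 48900\right) = - 10531 \left(\left(-49\right)^{2} - 48900\right) = - 10531 \left(2401 - 48900\right) = \left(-10531\right) \left(-46499\right) = 489680969$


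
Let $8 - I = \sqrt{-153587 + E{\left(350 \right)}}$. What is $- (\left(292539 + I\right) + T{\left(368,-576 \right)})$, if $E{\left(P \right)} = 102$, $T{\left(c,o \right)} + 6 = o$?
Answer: $-291965 + i \sqrt{153485} \approx -2.9197 \cdot 10^{5} + 391.77 i$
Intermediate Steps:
$T{\left(c,o \right)} = -6 + o$
$I = 8 - i \sqrt{153485}$ ($I = 8 - \sqrt{-153587 + 102} = 8 - \sqrt{-153485} = 8 - i \sqrt{153485} \approx 8.0 - 391.77 i$)
$- (\left(292539 + I\right) + T{\left(368,-576 \right)}) = - (\left(292539 + \left(8 - i \sqrt{153485}\right)\right) - 582) = - (\left(292547 - i \sqrt{153485}\right) - 582) = - (291965 - i \sqrt{153485}) = -291965 + i \sqrt{153485}$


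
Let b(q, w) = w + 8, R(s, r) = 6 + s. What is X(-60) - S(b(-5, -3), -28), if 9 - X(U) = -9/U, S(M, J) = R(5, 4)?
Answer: -43/20 ≈ -2.1500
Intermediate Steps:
b(q, w) = 8 + w
S(M, J) = 11 (S(M, J) = 6 + 5 = 11)
X(U) = 9 + 9/U (X(U) = 9 - (-9)/U = 9 + 9/U)
X(-60) - S(b(-5, -3), -28) = (9 + 9/(-60)) - 1*11 = (9 + 9*(-1/60)) - 11 = (9 - 3/20) - 11 = 177/20 - 11 = -43/20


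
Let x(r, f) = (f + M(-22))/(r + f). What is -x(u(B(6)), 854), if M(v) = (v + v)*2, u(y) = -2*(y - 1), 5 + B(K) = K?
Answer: -383/427 ≈ -0.89696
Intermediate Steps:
B(K) = -5 + K
u(y) = 2 - 2*y (u(y) = -2*(-1 + y) = 2 - 2*y)
M(v) = 4*v (M(v) = (2*v)*2 = 4*v)
x(r, f) = (-88 + f)/(f + r) (x(r, f) = (f + 4*(-22))/(r + f) = (f - 88)/(f + r) = (-88 + f)/(f + r))
-x(u(B(6)), 854) = -(-88 + 854)/(854 + (2 - 2*(-5 + 6))) = -766/(854 + (2 - 2*1)) = -766/(854 + (2 - 2)) = -766/(854 + 0) = -766/854 = -1*383/427 = -383/427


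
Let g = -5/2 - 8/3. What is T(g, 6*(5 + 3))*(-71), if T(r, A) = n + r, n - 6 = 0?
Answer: -355/6 ≈ -59.167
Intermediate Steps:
n = 6 (n = 6 + 0 = 6)
g = -31/6 (g = -5*½ - 8*⅓ = -5/2 - 8/3 = -31/6 ≈ -5.1667)
T(r, A) = 6 + r
T(g, 6*(5 + 3))*(-71) = (6 - 31/6)*(-71) = (⅚)*(-71) = -355/6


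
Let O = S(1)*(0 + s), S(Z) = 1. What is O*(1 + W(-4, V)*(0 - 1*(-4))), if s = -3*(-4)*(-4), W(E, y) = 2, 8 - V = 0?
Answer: -432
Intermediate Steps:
V = 8 (V = 8 - 1*0 = 8 + 0 = 8)
s = -48 (s = 12*(-4) = -48)
O = -48 (O = 1*(0 - 48) = 1*(-48) = -48)
O*(1 + W(-4, V)*(0 - 1*(-4))) = -48*(1 + 2*(0 - 1*(-4))) = -48*(1 + 2*(0 + 4)) = -48*(1 + 2*4) = -48*(1 + 8) = -48*9 = -432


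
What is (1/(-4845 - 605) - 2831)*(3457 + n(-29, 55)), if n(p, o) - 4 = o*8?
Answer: -60188337851/5450 ≈ -1.1044e+7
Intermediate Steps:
n(p, o) = 4 + 8*o (n(p, o) = 4 + o*8 = 4 + 8*o)
(1/(-4845 - 605) - 2831)*(3457 + n(-29, 55)) = (1/(-4845 - 605) - 2831)*(3457 + (4 + 8*55)) = (1/(-5450) - 2831)*(3457 + (4 + 440)) = (-1/5450 - 2831)*(3457 + 444) = -15428951/5450*3901 = -60188337851/5450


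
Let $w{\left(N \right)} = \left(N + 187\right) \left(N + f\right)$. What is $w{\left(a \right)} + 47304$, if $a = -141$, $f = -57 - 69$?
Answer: $35022$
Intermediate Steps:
$f = -126$
$w{\left(N \right)} = \left(-126 + N\right) \left(187 + N\right)$ ($w{\left(N \right)} = \left(N + 187\right) \left(N - 126\right) = \left(187 + N\right) \left(-126 + N\right) = \left(-126 + N\right) \left(187 + N\right)$)
$w{\left(a \right)} + 47304 = \left(-23562 + \left(-141\right)^{2} + 61 \left(-141\right)\right) + 47304 = \left(-23562 + 19881 - 8601\right) + 47304 = -12282 + 47304 = 35022$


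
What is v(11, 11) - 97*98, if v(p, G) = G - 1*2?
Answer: -9497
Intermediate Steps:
v(p, G) = -2 + G (v(p, G) = G - 2 = -2 + G)
v(11, 11) - 97*98 = (-2 + 11) - 97*98 = 9 - 9506 = -9497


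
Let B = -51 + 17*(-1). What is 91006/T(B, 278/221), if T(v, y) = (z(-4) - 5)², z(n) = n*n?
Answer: 91006/121 ≈ 752.12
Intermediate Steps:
z(n) = n²
B = -68 (B = -51 - 17 = -68)
T(v, y) = 121 (T(v, y) = ((-4)² - 5)² = (16 - 5)² = 11² = 121)
91006/T(B, 278/221) = 91006/121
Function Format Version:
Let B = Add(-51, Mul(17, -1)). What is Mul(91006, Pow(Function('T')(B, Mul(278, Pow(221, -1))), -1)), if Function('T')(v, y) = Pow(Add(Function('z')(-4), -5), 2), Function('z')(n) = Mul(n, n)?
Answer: Rational(91006, 121) ≈ 752.12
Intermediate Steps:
Function('z')(n) = Pow(n, 2)
B = -68 (B = Add(-51, -17) = -68)
Function('T')(v, y) = 121 (Function('T')(v, y) = Pow(Add(Pow(-4, 2), -5), 2) = Pow(Add(16, -5), 2) = Pow(11, 2) = 121)
Mul(91006, Pow(Function('T')(B, Mul(278, Pow(221, -1))), -1)) = Mul(91006, Pow(121, -1)) = Mul(91006, Rational(1, 121)) = Rational(91006, 121)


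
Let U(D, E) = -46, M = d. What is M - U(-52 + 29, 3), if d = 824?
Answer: 870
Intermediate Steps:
M = 824
M - U(-52 + 29, 3) = 824 - 1*(-46) = 824 + 46 = 870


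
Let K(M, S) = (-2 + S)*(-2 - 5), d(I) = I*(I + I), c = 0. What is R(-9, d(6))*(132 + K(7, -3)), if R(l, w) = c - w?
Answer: -12024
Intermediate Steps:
d(I) = 2*I**2 (d(I) = I*(2*I) = 2*I**2)
R(l, w) = -w (R(l, w) = 0 - w = -w)
K(M, S) = 14 - 7*S (K(M, S) = (-2 + S)*(-7) = 14 - 7*S)
R(-9, d(6))*(132 + K(7, -3)) = (-2*6**2)*(132 + (14 - 7*(-3))) = (-2*36)*(132 + (14 + 21)) = (-1*72)*(132 + 35) = -72*167 = -12024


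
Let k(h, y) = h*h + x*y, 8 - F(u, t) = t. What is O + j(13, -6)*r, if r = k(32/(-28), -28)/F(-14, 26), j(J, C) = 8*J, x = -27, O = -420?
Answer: -2114836/441 ≈ -4795.5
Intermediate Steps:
F(u, t) = 8 - t
k(h, y) = h² - 27*y (k(h, y) = h*h - 27*y = h² - 27*y)
r = -18554/441 (r = ((32/(-28))² - 27*(-28))/(8 - 1*26) = ((32*(-1/28))² + 756)/(8 - 26) = ((-8/7)² + 756)/(-18) = (64/49 + 756)*(-1/18) = (37108/49)*(-1/18) = -18554/441 ≈ -42.073)
O + j(13, -6)*r = -420 + (8*13)*(-18554/441) = -420 + 104*(-18554/441) = -420 - 1929616/441 = -2114836/441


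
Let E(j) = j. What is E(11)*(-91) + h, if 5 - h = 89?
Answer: -1085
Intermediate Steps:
h = -84 (h = 5 - 1*89 = 5 - 89 = -84)
E(11)*(-91) + h = 11*(-91) - 84 = -1001 - 84 = -1085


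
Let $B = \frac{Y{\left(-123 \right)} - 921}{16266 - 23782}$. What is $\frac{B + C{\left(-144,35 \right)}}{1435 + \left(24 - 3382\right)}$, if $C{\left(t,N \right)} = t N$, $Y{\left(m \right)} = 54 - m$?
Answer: $\frac{3156658}{1204439} \approx 2.6209$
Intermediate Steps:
$B = \frac{186}{1879}$ ($B = \frac{\left(54 - -123\right) - 921}{16266 - 23782} = \frac{\left(54 + 123\right) + \left(-9640 + 8719\right)}{-7516} = \left(177 - 921\right) \left(- \frac{1}{7516}\right) = \left(-744\right) \left(- \frac{1}{7516}\right) = \frac{186}{1879} \approx 0.098989$)
$C{\left(t,N \right)} = N t$
$\frac{B + C{\left(-144,35 \right)}}{1435 + \left(24 - 3382\right)} = \frac{\frac{186}{1879} + 35 \left(-144\right)}{1435 + \left(24 - 3382\right)} = \frac{\frac{186}{1879} - 5040}{1435 + \left(24 - 3382\right)} = - \frac{9469974}{1879 \left(1435 - 3358\right)} = - \frac{9469974}{1879 \left(-1923\right)} = \left(- \frac{9469974}{1879}\right) \left(- \frac{1}{1923}\right) = \frac{3156658}{1204439}$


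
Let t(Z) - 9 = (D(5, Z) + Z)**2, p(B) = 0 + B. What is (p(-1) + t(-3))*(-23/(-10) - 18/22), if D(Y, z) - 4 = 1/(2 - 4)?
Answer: 489/40 ≈ 12.225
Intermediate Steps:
D(Y, z) = 7/2 (D(Y, z) = 4 + 1/(2 - 4) = 4 + 1/(-2) = 4 - 1/2 = 7/2)
p(B) = B
t(Z) = 9 + (7/2 + Z)**2
(p(-1) + t(-3))*(-23/(-10) - 18/22) = (-1 + (9 + (7 + 2*(-3))**2/4))*(-23/(-10) - 18/22) = (-1 + (9 + (7 - 6)**2/4))*(-23*(-1/10) - 18*1/22) = (-1 + (9 + (1/4)*1**2))*(23/10 - 9/11) = (-1 + (9 + (1/4)*1))*(163/110) = (-1 + (9 + 1/4))*(163/110) = (-1 + 37/4)*(163/110) = (33/4)*(163/110) = 489/40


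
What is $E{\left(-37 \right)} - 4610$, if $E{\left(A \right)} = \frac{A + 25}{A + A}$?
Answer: $- \frac{170564}{37} \approx -4609.8$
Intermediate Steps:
$E{\left(A \right)} = \frac{25 + A}{2 A}$
$E{\left(-37 \right)} - 4610 = \frac{25 - 37}{2 \left(-37\right)} - 4610 = \frac{1}{2} \left(- \frac{1}{37}\right) \left(-12\right) - 4610 = \frac{6}{37} - 4610 = - \frac{170564}{37}$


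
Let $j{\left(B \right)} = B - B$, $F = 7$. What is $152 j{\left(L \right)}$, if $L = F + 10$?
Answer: $0$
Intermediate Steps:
$L = 17$ ($L = 7 + 10 = 17$)
$j{\left(B \right)} = 0$
$152 j{\left(L \right)} = 152 \cdot 0 = 0$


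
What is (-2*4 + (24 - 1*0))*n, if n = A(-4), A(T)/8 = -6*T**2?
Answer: -12288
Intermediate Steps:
A(T) = -48*T**2 (A(T) = 8*(-6*T**2) = -48*T**2)
n = -768 (n = -48*(-4)**2 = -48*16 = -768)
(-2*4 + (24 - 1*0))*n = (-2*4 + (24 - 1*0))*(-768) = (-8 + (24 + 0))*(-768) = (-8 + 24)*(-768) = 16*(-768) = -12288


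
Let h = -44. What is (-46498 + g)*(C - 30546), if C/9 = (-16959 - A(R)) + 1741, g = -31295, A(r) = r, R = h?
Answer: 13000143816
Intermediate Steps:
R = -44
C = -136566 (C = 9*((-16959 - 1*(-44)) + 1741) = 9*((-16959 + 44) + 1741) = 9*(-16915 + 1741) = 9*(-15174) = -136566)
(-46498 + g)*(C - 30546) = (-46498 - 31295)*(-136566 - 30546) = -77793*(-167112) = 13000143816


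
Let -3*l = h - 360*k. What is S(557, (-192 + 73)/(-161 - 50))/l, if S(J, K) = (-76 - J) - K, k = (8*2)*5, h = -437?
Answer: -401046/6169007 ≈ -0.065010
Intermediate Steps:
k = 80 (k = 16*5 = 80)
S(J, K) = -76 - J - K
l = 29237/3 (l = -(-437 - 360*80)/3 = -(-437 - 28800)/3 = -1/3*(-29237) = 29237/3 ≈ 9745.7)
S(557, (-192 + 73)/(-161 - 50))/l = (-76 - 1*557 - (-192 + 73)/(-161 - 50))/(29237/3) = (-76 - 557 - (-119)/(-211))*(3/29237) = (-76 - 557 - (-119)*(-1)/211)*(3/29237) = (-76 - 557 - 1*119/211)*(3/29237) = (-76 - 557 - 119/211)*(3/29237) = -133682/211*3/29237 = -401046/6169007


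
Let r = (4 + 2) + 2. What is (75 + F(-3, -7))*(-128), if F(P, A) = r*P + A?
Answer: -5632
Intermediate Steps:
r = 8 (r = 6 + 2 = 8)
F(P, A) = A + 8*P (F(P, A) = 8*P + A = A + 8*P)
(75 + F(-3, -7))*(-128) = (75 + (-7 + 8*(-3)))*(-128) = (75 + (-7 - 24))*(-128) = (75 - 31)*(-128) = 44*(-128) = -5632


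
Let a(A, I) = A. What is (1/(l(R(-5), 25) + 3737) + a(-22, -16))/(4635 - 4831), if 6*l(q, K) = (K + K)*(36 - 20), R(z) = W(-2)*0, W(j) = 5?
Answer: 255439/2275756 ≈ 0.11224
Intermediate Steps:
R(z) = 0 (R(z) = 5*0 = 0)
l(q, K) = 16*K/3 (l(q, K) = ((K + K)*(36 - 20))/6 = ((2*K)*16)/6 = (32*K)/6 = 16*K/3)
(1/(l(R(-5), 25) + 3737) + a(-22, -16))/(4635 - 4831) = (1/((16/3)*25 + 3737) - 22)/(4635 - 4831) = (1/(400/3 + 3737) - 22)/(-196) = (1/(11611/3) - 22)*(-1/196) = (3/11611 - 22)*(-1/196) = -255439/11611*(-1/196) = 255439/2275756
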